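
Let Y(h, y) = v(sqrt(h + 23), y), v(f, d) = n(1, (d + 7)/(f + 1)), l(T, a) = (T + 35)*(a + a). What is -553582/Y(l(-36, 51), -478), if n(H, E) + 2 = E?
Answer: 349310242/224045 + 260737122*I*sqrt(79)/224045 ≈ 1559.1 + 10344.0*I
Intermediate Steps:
l(T, a) = 2*a*(35 + T) (l(T, a) = (35 + T)*(2*a) = 2*a*(35 + T))
n(H, E) = -2 + E
v(f, d) = -2 + (7 + d)/(1 + f) (v(f, d) = -2 + (d + 7)/(f + 1) = -2 + (7 + d)/(1 + f))
Y(h, y) = (5 + y - 2*sqrt(23 + h))/(1 + sqrt(23 + h)) (Y(h, y) = (5 + y - 2*sqrt(h + 23))/(1 + sqrt(h + 23)) = (5 + y - 2*sqrt(23 + h))/(1 + sqrt(23 + h)))
-553582/Y(l(-36, 51), -478) = -553582*(1 + sqrt(23 + 2*51*(35 - 36)))/(5 - 478 - 2*sqrt(23 + 2*51*(35 - 36))) = -553582*(1 + sqrt(23 + 2*51*(-1)))/(5 - 478 - 2*sqrt(23 + 2*51*(-1))) = -553582*(1 + sqrt(23 - 102))/(5 - 478 - 2*sqrt(23 - 102)) = -553582*(1 + sqrt(-79))/(5 - 478 - 2*I*sqrt(79)) = -553582*(1 + I*sqrt(79))/(5 - 478 - 2*I*sqrt(79)) = -553582*(1 + I*sqrt(79))/(-473 - 2*I*sqrt(79))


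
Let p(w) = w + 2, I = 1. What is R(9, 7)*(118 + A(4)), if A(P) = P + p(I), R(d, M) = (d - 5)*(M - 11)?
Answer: -2000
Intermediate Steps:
p(w) = 2 + w
R(d, M) = (-11 + M)*(-5 + d) (R(d, M) = (-5 + d)*(-11 + M) = (-11 + M)*(-5 + d))
A(P) = 3 + P (A(P) = P + (2 + 1) = P + 3 = 3 + P)
R(9, 7)*(118 + A(4)) = (55 - 11*9 - 5*7 + 7*9)*(118 + (3 + 4)) = (55 - 99 - 35 + 63)*(118 + 7) = -16*125 = -2000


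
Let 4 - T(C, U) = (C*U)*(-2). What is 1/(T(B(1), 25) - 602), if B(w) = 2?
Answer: -1/498 ≈ -0.0020080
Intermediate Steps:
T(C, U) = 4 + 2*C*U (T(C, U) = 4 - C*U*(-2) = 4 - (-2)*C*U = 4 + 2*C*U)
1/(T(B(1), 25) - 602) = 1/((4 + 2*2*25) - 602) = 1/((4 + 100) - 602) = 1/(104 - 602) = 1/(-498) = -1/498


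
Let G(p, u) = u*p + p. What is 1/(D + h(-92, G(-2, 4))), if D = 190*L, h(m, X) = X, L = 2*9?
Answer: 1/3410 ≈ 0.00029326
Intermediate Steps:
L = 18
G(p, u) = p + p*u (G(p, u) = p*u + p = p + p*u)
D = 3420 (D = 190*18 = 3420)
1/(D + h(-92, G(-2, 4))) = 1/(3420 - 2*(1 + 4)) = 1/(3420 - 2*5) = 1/(3420 - 10) = 1/3410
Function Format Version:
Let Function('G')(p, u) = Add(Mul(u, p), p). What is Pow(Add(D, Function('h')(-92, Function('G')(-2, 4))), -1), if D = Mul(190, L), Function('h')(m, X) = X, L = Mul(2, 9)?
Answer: Rational(1, 3410) ≈ 0.00029326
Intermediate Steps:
L = 18
Function('G')(p, u) = Add(p, Mul(p, u)) (Function('G')(p, u) = Add(Mul(p, u), p) = Add(p, Mul(p, u)))
D = 3420 (D = Mul(190, 18) = 3420)
Pow(Add(D, Function('h')(-92, Function('G')(-2, 4))), -1) = Pow(Add(3420, Mul(-2, Add(1, 4))), -1) = Pow(Add(3420, Mul(-2, 5)), -1) = Pow(Add(3420, -10), -1) = Pow(3410, -1) = Rational(1, 3410)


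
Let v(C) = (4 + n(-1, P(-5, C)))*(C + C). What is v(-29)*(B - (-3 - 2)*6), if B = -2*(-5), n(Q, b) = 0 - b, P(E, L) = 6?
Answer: 4640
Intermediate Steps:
n(Q, b) = -b
v(C) = -4*C (v(C) = (4 - 1*6)*(C + C) = (4 - 6)*(2*C) = -4*C)
B = 10
v(-29)*(B - (-3 - 2)*6) = (-4*(-29))*(10 - (-3 - 2)*6) = 116*(10 - (-5)*6) = 116*(10 - 1*(-30)) = 116*(10 + 30) = 116*40 = 4640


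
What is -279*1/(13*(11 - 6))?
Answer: -279/65 ≈ -4.2923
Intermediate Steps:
-279*1/(13*(11 - 6)) = -279/(5*13) = -279/65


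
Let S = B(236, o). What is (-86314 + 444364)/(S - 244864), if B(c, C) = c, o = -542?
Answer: -179025/122314 ≈ -1.4637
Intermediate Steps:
S = 236
(-86314 + 444364)/(S - 244864) = (-86314 + 444364)/(236 - 244864) = 358050/(-244628) = 358050*(-1/244628) = -179025/122314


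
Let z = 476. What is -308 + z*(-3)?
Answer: -1736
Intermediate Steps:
-308 + z*(-3) = -308 + 476*(-3) = -308 - 1428 = -1736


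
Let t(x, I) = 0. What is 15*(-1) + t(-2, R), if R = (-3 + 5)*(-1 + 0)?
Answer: -15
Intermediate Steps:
R = -2 (R = 2*(-1) = -2)
15*(-1) + t(-2, R) = 15*(-1) + 0 = -15 + 0 = -15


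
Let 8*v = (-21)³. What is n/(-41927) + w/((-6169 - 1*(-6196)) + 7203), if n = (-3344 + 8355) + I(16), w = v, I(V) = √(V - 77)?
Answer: -226040729/808352560 - I*√61/41927 ≈ -0.27963 - 0.00018628*I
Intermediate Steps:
I(V) = √(-77 + V)
v = -9261/8 (v = (⅛)*(-21)³ = (⅛)*(-9261) = -9261/8 ≈ -1157.6)
w = -9261/8 ≈ -1157.6
n = 5011 + I*√61 (n = (-3344 + 8355) + √(-77 + 16) = 5011 + √(-61) = 5011 + I*√61 ≈ 5011.0 + 7.8102*I)
n/(-41927) + w/((-6169 - 1*(-6196)) + 7203) = (5011 + I*√61)/(-41927) - 9261/(8*((-6169 - 1*(-6196)) + 7203)) = (5011 + I*√61)*(-1/41927) - 9261/(8*((-6169 + 6196) + 7203)) = (-5011/41927 - I*√61/41927) - 9261/(8*(27 + 7203)) = (-5011/41927 - I*√61/41927) - 9261/8/7230 = (-5011/41927 - I*√61/41927) - 9261/8*1/7230 = (-5011/41927 - I*√61/41927) - 3087/19280 = -226040729/808352560 - I*√61/41927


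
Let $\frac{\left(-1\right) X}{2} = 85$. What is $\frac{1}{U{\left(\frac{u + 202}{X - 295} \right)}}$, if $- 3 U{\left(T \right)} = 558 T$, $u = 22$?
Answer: $\frac{5}{448} \approx 0.011161$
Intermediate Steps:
$X = -170$ ($X = \left(-2\right) 85 = -170$)
$U{\left(T \right)} = - 186 T$ ($U{\left(T \right)} = - \frac{558 T}{3} = - 186 T$)
$\frac{1}{U{\left(\frac{u + 202}{X - 295} \right)}} = \frac{1}{\left(-186\right) \frac{22 + 202}{-170 - 295}} = \frac{1}{\left(-186\right) \frac{224}{-465}} = \frac{1}{\left(-186\right) 224 \left(- \frac{1}{465}\right)} = \frac{1}{\left(-186\right) \left(- \frac{224}{465}\right)} = \frac{1}{\frac{448}{5}} = \frac{5}{448}$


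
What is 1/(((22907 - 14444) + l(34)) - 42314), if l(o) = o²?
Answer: -1/32695 ≈ -3.0586e-5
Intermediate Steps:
1/(((22907 - 14444) + l(34)) - 42314) = 1/(((22907 - 14444) + 34²) - 42314) = 1/((8463 + 1156) - 42314) = 1/(9619 - 42314) = 1/(-32695) = -1/32695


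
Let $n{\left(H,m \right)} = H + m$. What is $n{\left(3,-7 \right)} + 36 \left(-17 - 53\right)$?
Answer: $-2524$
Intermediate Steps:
$n{\left(3,-7 \right)} + 36 \left(-17 - 53\right) = \left(3 - 7\right) + 36 \left(-17 - 53\right) = -4 + 36 \left(-17 - 53\right) = -4 + 36 \left(-70\right) = -4 - 2520 = -2524$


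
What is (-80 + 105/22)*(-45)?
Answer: 74475/22 ≈ 3385.2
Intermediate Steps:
(-80 + 105/22)*(-45) = -1655/22*(-45) = 74475/22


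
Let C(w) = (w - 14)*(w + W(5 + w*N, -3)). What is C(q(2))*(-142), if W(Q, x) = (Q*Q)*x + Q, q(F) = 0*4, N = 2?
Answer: -139160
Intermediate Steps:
q(F) = 0
W(Q, x) = Q + x*Q**2 (W(Q, x) = Q**2*x + Q = x*Q**2 + Q = Q + x*Q**2)
C(w) = (-14 + w)*(w + (-14 - 6*w)*(5 + 2*w)) (C(w) = (w - 14)*(w + (5 + w*2)*(1 + (5 + w*2)*(-3))) = (-14 + w)*(w + (5 + 2*w)*(1 + (5 + 2*w)*(-3))) = (-14 + w)*(w + (5 + 2*w)*(1 + (-15 - 6*w))) = (-14 + w)*(w + (5 + 2*w)*(-14 - 6*w)) = (-14 + w)*(w + (-14 - 6*w)*(5 + 2*w)))
C(q(2))*(-142) = (980 - 12*0**3 + 111*0**2 + 728*0)*(-142) = (980 - 12*0 + 111*0 + 0)*(-142) = (980 + 0 + 0 + 0)*(-142) = 980*(-142) = -139160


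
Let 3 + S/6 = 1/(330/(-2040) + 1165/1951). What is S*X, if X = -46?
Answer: 3736028/19253 ≈ 194.05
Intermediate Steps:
S = -81218/19253 (S = -18 + 6/(330/(-2040) + 1165/1951) = -18 + 6/(330*(-1/2040) + 1165*(1/1951)) = -18 + 6/(-11/68 + 1165/1951) = -18 + 6/(57759/132668) = -18 + 6*(132668/57759) = -18 + 265336/19253 = -81218/19253 ≈ -4.2185)
S*X = -81218/19253*(-46) = 3736028/19253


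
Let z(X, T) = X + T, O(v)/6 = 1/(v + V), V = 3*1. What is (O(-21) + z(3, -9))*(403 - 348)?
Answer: -1045/3 ≈ -348.33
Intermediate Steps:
V = 3
O(v) = 6/(3 + v) (O(v) = 6/(v + 3) = 6/(3 + v))
z(X, T) = T + X
(O(-21) + z(3, -9))*(403 - 348) = (6/(3 - 21) + (-9 + 3))*(403 - 348) = (6/(-18) - 6)*55 = (6*(-1/18) - 6)*55 = (-⅓ - 6)*55 = -19/3*55 = -1045/3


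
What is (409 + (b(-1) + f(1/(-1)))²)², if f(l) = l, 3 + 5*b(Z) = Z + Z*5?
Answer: 108597241/625 ≈ 1.7376e+5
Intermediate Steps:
b(Z) = -⅗ + 6*Z/5 (b(Z) = -⅗ + (Z + Z*5)/5 = -⅗ + (Z + 5*Z)/5 = -⅗ + (6*Z)/5 = -⅗ + 6*Z/5)
(409 + (b(-1) + f(1/(-1)))²)² = (409 + ((-⅗ + (6/5)*(-1)) + 1/(-1))²)² = (409 + ((-⅗ - 6/5) + 1*(-1))²)² = (409 + (-9/5 - 1)²)² = (409 + (-14/5)²)² = (409 + 196/25)² = (10421/25)² = 108597241/625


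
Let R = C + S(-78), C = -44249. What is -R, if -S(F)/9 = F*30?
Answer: 23189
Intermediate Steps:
S(F) = -270*F (S(F) = -9*F*30 = -270*F)
R = -23189 (R = -44249 - 270*(-78) = -44249 + 21060 = -23189)
-R = -1*(-23189) = 23189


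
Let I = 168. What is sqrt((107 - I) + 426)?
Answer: sqrt(365) ≈ 19.105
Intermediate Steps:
sqrt((107 - I) + 426) = sqrt((107 - 1*168) + 426) = sqrt((107 - 168) + 426) = sqrt(-61 + 426) = sqrt(365)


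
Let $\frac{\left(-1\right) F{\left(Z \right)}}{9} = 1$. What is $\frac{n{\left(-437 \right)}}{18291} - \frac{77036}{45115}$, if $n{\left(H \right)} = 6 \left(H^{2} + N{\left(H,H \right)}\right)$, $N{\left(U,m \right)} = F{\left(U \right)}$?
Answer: $\frac{2394376044}{39295165} \approx 60.933$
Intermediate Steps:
$F{\left(Z \right)} = -9$ ($F{\left(Z \right)} = \left(-9\right) 1 = -9$)
$N{\left(U,m \right)} = -9$
$n{\left(H \right)} = -54 + 6 H^{2}$ ($n{\left(H \right)} = 6 \left(H^{2} - 9\right) = 6 \left(-9 + H^{2}\right) = -54 + 6 H^{2}$)
$\frac{n{\left(-437 \right)}}{18291} - \frac{77036}{45115} = \frac{-54 + 6 \left(-437\right)^{2}}{18291} - \frac{77036}{45115} = \left(-54 + 6 \cdot 190969\right) \frac{1}{18291} - \frac{77036}{45115} = \left(-54 + 1145814\right) \frac{1}{18291} - \frac{77036}{45115} = 1145760 \cdot \frac{1}{18291} - \frac{77036}{45115} = \frac{54560}{871} - \frac{77036}{45115} = \frac{2394376044}{39295165}$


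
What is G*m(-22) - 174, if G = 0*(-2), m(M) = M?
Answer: -174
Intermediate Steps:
G = 0
G*m(-22) - 174 = 0*(-22) - 174 = 0 - 174 = -174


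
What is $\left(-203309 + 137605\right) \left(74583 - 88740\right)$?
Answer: $930171528$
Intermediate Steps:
$\left(-203309 + 137605\right) \left(74583 - 88740\right) = \left(-65704\right) \left(-14157\right) = 930171528$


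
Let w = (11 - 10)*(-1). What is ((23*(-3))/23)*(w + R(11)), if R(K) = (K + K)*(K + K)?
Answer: -1449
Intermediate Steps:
R(K) = 4*K² (R(K) = (2*K)*(2*K) = 4*K²)
w = -1 (w = 1*(-1) = -1)
((23*(-3))/23)*(w + R(11)) = ((23*(-3))/23)*(-1 + 4*11²) = (-69*1/23)*(-1 + 4*121) = -3*(-1 + 484) = -3*483 = -1449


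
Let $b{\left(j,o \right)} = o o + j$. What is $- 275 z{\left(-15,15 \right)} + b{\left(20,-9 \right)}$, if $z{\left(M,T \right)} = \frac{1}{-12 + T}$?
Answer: $\frac{28}{3} \approx 9.3333$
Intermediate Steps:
$b{\left(j,o \right)} = j + o^{2}$ ($b{\left(j,o \right)} = o^{2} + j = j + o^{2}$)
$- 275 z{\left(-15,15 \right)} + b{\left(20,-9 \right)} = - \frac{275}{-12 + 15} + \left(20 + \left(-9\right)^{2}\right) = - \frac{275}{3} + \left(20 + 81\right) = \left(-275\right) \frac{1}{3} + 101 = - \frac{275}{3} + 101 = \frac{28}{3}$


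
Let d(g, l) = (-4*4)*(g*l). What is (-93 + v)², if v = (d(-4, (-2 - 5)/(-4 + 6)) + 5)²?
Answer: 2291345424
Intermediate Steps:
d(g, l) = -16*g*l
v = 47961 (v = (-16*(-4)*(-2 - 5)/(-4 + 6) + 5)² = (-16*(-4)*(-7/2) + 5)² = (-224 + 5)² = (-219)² = 47961)
(-93 + v)² = (-93 + 47961)² = 47868² = 2291345424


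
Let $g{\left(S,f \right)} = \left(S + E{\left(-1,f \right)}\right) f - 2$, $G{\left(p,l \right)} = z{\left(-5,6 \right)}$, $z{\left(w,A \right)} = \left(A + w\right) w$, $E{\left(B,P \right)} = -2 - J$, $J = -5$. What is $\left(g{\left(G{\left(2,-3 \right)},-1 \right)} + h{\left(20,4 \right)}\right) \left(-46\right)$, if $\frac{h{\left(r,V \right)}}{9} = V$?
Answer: $-1656$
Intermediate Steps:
$E{\left(B,P \right)} = 3$ ($E{\left(B,P \right)} = -2 - -5 = -2 + 5 = 3$)
$z{\left(w,A \right)} = w \left(A + w\right)$
$G{\left(p,l \right)} = -5$ ($G{\left(p,l \right)} = - 5 \left(6 - 5\right) = \left(-5\right) 1 = -5$)
$h{\left(r,V \right)} = 9 V$
$g{\left(S,f \right)} = -2 + f \left(3 + S\right)$ ($g{\left(S,f \right)} = \left(S + 3\right) f - 2 = \left(3 + S\right) f - 2 = f \left(3 + S\right) - 2 = -2 + f \left(3 + S\right)$)
$\left(g{\left(G{\left(2,-3 \right)},-1 \right)} + h{\left(20,4 \right)}\right) \left(-46\right) = \left(\left(-2 + 3 \left(-1\right) - -5\right) + 9 \cdot 4\right) \left(-46\right) = \left(\left(-2 - 3 + 5\right) + 36\right) \left(-46\right) = \left(0 + 36\right) \left(-46\right) = 36 \left(-46\right) = -1656$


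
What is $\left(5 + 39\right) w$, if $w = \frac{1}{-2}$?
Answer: $-22$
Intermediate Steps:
$w = - \frac{1}{2} \approx -0.5$
$\left(5 + 39\right) w = \left(5 + 39\right) \left(- \frac{1}{2}\right) = 44 \left(- \frac{1}{2}\right) = -22$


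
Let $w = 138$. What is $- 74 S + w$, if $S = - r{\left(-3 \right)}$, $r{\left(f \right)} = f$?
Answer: $-84$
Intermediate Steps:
$S = 3$ ($S = \left(-1\right) \left(-3\right) = 3$)
$- 74 S + w = \left(-74\right) 3 + 138 = -222 + 138 = -84$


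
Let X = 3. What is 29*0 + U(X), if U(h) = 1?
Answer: 1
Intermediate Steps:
29*0 + U(X) = 29*0 + 1 = 0 + 1 = 1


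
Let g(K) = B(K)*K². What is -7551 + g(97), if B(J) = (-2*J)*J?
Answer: -177066113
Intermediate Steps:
B(J) = -2*J²
g(K) = -2*K⁴ (g(K) = (-2*K²)*K² = -2*K⁴)
-7551 + g(97) = -7551 - 2*97⁴ = -7551 - 2*88529281 = -7551 - 177058562 = -177066113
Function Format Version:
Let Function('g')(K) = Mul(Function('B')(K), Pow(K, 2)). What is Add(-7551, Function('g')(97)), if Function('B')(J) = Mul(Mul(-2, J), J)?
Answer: -177066113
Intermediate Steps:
Function('B')(J) = Mul(-2, Pow(J, 2))
Function('g')(K) = Mul(-2, Pow(K, 4)) (Function('g')(K) = Mul(Mul(-2, Pow(K, 2)), Pow(K, 2)) = Mul(-2, Pow(K, 4)))
Add(-7551, Function('g')(97)) = Add(-7551, Mul(-2, Pow(97, 4))) = Add(-7551, Mul(-2, 88529281)) = Add(-7551, -177058562) = -177066113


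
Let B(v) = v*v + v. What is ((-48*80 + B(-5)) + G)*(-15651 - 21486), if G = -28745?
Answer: 1209366405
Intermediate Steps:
B(v) = v + v² (B(v) = v² + v = v + v²)
((-48*80 + B(-5)) + G)*(-15651 - 21486) = ((-48*80 - 5*(1 - 5)) - 28745)*(-15651 - 21486) = ((-3840 - 5*(-4)) - 28745)*(-37137) = ((-3840 + 20) - 28745)*(-37137) = (-3820 - 28745)*(-37137) = -32565*(-37137) = 1209366405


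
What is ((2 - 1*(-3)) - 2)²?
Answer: 9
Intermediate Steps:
((2 - 1*(-3)) - 2)² = ((2 + 3) - 2)² = (5 - 2)² = 3² = 9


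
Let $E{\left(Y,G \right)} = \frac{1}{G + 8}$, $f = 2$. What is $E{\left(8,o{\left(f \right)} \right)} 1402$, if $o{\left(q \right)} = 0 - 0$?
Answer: $\frac{701}{4} \approx 175.25$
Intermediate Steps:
$o{\left(q \right)} = 0$ ($o{\left(q \right)} = 0 + 0 = 0$)
$E{\left(Y,G \right)} = \frac{1}{8 + G}$
$E{\left(8,o{\left(f \right)} \right)} 1402 = \frac{1}{8 + 0} \cdot 1402 = \frac{1}{8} \cdot 1402 = \frac{701}{4}$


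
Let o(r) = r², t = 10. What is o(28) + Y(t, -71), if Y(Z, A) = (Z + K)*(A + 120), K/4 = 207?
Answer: 41846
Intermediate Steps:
K = 828 (K = 4*207 = 828)
Y(Z, A) = (120 + A)*(828 + Z) (Y(Z, A) = (Z + 828)*(A + 120) = (828 + Z)*(120 + A) = (120 + A)*(828 + Z))
o(28) + Y(t, -71) = 28² + (99360 + 120*10 + 828*(-71) - 71*10) = 784 + (99360 + 1200 - 58788 - 710) = 784 + 41062 = 41846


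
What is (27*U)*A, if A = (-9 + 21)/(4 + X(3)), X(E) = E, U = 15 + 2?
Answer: 5508/7 ≈ 786.86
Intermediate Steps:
U = 17
A = 12/7 (A = (-9 + 21)/(4 + 3) = 12/7 ≈ 1.7143)
(27*U)*A = (27*17)*(12/7) = 459*(12/7) = 5508/7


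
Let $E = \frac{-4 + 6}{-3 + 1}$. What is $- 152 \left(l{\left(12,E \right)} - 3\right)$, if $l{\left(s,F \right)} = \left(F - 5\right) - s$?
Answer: $3192$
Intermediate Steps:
$E = -1$ ($E = \frac{2}{-2} = 2 \left(- \frac{1}{2}\right) = -1$)
$l{\left(s,F \right)} = -5 + F - s$ ($l{\left(s,F \right)} = \left(-5 + F\right) - s = -5 + F - s$)
$- 152 \left(l{\left(12,E \right)} - 3\right) = - 152 \left(\left(-5 - 1 - 12\right) - 3\right) = - 152 \left(-18 - 3\right) = \left(-152\right) \left(-21\right) = 3192$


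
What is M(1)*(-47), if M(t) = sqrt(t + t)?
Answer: -47*sqrt(2) ≈ -66.468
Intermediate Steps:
M(t) = sqrt(2)*sqrt(t) (M(t) = sqrt(2*t) = sqrt(2)*sqrt(t))
M(1)*(-47) = (sqrt(2)*sqrt(1))*(-47) = (sqrt(2)*1)*(-47) = sqrt(2)*(-47) = -47*sqrt(2)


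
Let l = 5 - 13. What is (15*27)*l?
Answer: -3240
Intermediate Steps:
l = -8
(15*27)*l = (15*27)*(-8) = 405*(-8) = -3240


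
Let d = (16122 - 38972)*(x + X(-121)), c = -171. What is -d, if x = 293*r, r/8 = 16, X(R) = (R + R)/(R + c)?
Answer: 62559929625/73 ≈ 8.5699e+8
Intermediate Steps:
X(R) = 2*R/(-171 + R) (X(R) = (R + R)/(R - 171) = (2*R)/(-171 + R) = 2*R/(-171 + R))
r = 128 (r = 8*16 = 128)
x = 37504 (x = 293*128 = 37504)
d = -62559929625/73 (d = (16122 - 38972)*(37504 + 2*(-121)/(-171 - 121)) = -22850*(37504 + 2*(-121)/(-292)) = -22850*(37504 + 2*(-121)*(-1/292)) = -22850*(37504 + 121/146) = -22850*5475705/146 = -62559929625/73 ≈ -8.5699e+8)
-d = -1*(-62559929625/73) = 62559929625/73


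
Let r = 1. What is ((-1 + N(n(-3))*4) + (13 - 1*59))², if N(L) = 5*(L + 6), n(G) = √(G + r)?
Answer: 4529 + 2920*I*√2 ≈ 4529.0 + 4129.5*I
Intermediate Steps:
n(G) = √(1 + G) (n(G) = √(G + 1) = √(1 + G))
N(L) = 30 + 5*L (N(L) = 5*(6 + L) = 30 + 5*L)
((-1 + N(n(-3))*4) + (13 - 1*59))² = ((-1 + (30 + 5*√(1 - 3))*4) + (13 - 1*59))² = ((-1 + (30 + 5*√(-2))*4) + (13 - 59))² = ((-1 + (30 + 5*(I*√2))*4) - 46)² = ((-1 + (30 + 5*I*√2)*4) - 46)² = ((-1 + (120 + 20*I*√2)) - 46)² = ((119 + 20*I*√2) - 46)² = (73 + 20*I*√2)²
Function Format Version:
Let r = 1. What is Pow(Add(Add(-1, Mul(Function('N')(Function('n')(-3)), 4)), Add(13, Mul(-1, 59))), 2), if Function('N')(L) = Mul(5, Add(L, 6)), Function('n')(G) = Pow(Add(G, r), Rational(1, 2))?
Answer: Add(4529, Mul(2920, I, Pow(2, Rational(1, 2)))) ≈ Add(4529.0, Mul(4129.5, I))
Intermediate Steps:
Function('n')(G) = Pow(Add(1, G), Rational(1, 2)) (Function('n')(G) = Pow(Add(G, 1), Rational(1, 2)) = Pow(Add(1, G), Rational(1, 2)))
Function('N')(L) = Add(30, Mul(5, L)) (Function('N')(L) = Mul(5, Add(6, L)) = Add(30, Mul(5, L)))
Pow(Add(Add(-1, Mul(Function('N')(Function('n')(-3)), 4)), Add(13, Mul(-1, 59))), 2) = Pow(Add(Add(-1, Mul(Add(30, Mul(5, Pow(Add(1, -3), Rational(1, 2)))), 4)), Add(13, Mul(-1, 59))), 2) = Pow(Add(Add(-1, Mul(Add(30, Mul(5, Pow(-2, Rational(1, 2)))), 4)), Add(13, -59)), 2) = Pow(Add(Add(-1, Mul(Add(30, Mul(5, Mul(I, Pow(2, Rational(1, 2))))), 4)), -46), 2) = Pow(Add(Add(-1, Mul(Add(30, Mul(5, I, Pow(2, Rational(1, 2)))), 4)), -46), 2) = Pow(Add(Add(-1, Add(120, Mul(20, I, Pow(2, Rational(1, 2))))), -46), 2) = Pow(Add(Add(119, Mul(20, I, Pow(2, Rational(1, 2)))), -46), 2) = Pow(Add(73, Mul(20, I, Pow(2, Rational(1, 2)))), 2)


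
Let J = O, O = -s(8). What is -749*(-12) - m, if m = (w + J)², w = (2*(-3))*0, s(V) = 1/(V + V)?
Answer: 2300927/256 ≈ 8988.0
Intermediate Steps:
s(V) = 1/(2*V)
O = -1/16 (O = -1/(2*8) = -1*1/16 = -1/16 ≈ -0.062500)
w = 0 (w = -6*0 = 0)
J = -1/16 ≈ -0.062500
m = 1/256 (m = (0 - 1/16)² = (-1/16)² = 1/256 ≈ 0.0039063)
-749*(-12) - m = -749*(-12) - 1*1/256 = 8988 - 1/256 = 2300927/256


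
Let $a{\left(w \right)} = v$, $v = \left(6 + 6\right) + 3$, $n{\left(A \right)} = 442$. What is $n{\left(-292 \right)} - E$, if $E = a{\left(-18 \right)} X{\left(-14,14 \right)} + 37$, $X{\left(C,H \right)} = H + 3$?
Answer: $150$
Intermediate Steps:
$v = 15$ ($v = 12 + 3 = 15$)
$X{\left(C,H \right)} = 3 + H$
$a{\left(w \right)} = 15$
$E = 292$ ($E = 15 \left(3 + 14\right) + 37 = 15 \cdot 17 + 37 = 255 + 37 = 292$)
$n{\left(-292 \right)} - E = 442 - 292 = 150$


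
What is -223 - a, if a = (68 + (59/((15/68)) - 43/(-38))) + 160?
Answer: -410171/570 ≈ -719.60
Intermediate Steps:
a = 283061/570 (a = (68 + (59/((15*(1/68))) - 43*(-1/38))) + 160 = (68 + (59/(15/68) + 43/38)) + 160 = (68 + (59*(68/15) + 43/38)) + 160 = (68 + (4012/15 + 43/38)) + 160 = (68 + 153101/570) + 160 = 191861/570 + 160 = 283061/570 ≈ 496.60)
-223 - a = -223 - 1*283061/570 = -223 - 283061/570 = -410171/570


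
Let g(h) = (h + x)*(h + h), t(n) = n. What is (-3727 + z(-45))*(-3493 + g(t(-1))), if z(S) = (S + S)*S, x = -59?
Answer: -1089479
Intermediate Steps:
g(h) = 2*h*(-59 + h) (g(h) = (h - 59)*(h + h) = (-59 + h)*(2*h) = 2*h*(-59 + h))
z(S) = 2*S² (z(S) = (2*S)*S = 2*S²)
(-3727 + z(-45))*(-3493 + g(t(-1))) = (-3727 + 2*(-45)²)*(-3493 + 2*(-1)*(-59 - 1)) = (-3727 + 2*2025)*(-3493 + 2*(-1)*(-60)) = (-3727 + 4050)*(-3493 + 120) = 323*(-3373) = -1089479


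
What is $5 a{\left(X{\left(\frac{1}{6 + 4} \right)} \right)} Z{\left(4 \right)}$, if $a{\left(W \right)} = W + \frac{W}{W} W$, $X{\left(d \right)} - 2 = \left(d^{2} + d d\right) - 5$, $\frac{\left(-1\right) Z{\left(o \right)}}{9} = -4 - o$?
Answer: $- \frac{10728}{5} \approx -2145.6$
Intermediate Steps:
$Z{\left(o \right)} = 36 + 9 o$ ($Z{\left(o \right)} = - 9 \left(-4 - o\right) = 36 + 9 o$)
$X{\left(d \right)} = -3 + 2 d^{2}$ ($X{\left(d \right)} = 2 - \left(5 - d^{2} - d d\right) = 2 + \left(\left(d^{2} + d^{2}\right) - 5\right) = 2 + \left(2 d^{2} - 5\right) = 2 + \left(-5 + 2 d^{2}\right) = -3 + 2 d^{2}$)
$a{\left(W \right)} = 2 W$ ($a{\left(W \right)} = W + 1 W = W + W = 2 W$)
$5 a{\left(X{\left(\frac{1}{6 + 4} \right)} \right)} Z{\left(4 \right)} = 5 \cdot 2 \left(-3 + 2 \left(\frac{1}{6 + 4}\right)^{2}\right) \left(36 + 9 \cdot 4\right) = 5 \cdot 2 \left(-3 + 2 \left(\frac{1}{10}\right)^{2}\right) \left(36 + 36\right) = 5 \cdot 2 \left(-3 + \frac{2}{100}\right) 72 = 5 \cdot 2 \left(-3 + 2 \cdot \frac{1}{100}\right) 72 = 5 \cdot 2 \left(-3 + \frac{1}{50}\right) 72 = 5 \cdot 2 \left(- \frac{149}{50}\right) 72 = 5 \left(- \frac{149}{25}\right) 72 = \left(- \frac{149}{5}\right) 72 = - \frac{10728}{5}$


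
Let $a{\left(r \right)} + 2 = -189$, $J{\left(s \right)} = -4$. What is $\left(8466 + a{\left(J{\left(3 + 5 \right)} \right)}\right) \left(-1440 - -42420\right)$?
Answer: $339109500$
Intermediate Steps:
$a{\left(r \right)} = -191$ ($a{\left(r \right)} = -2 - 189 = -191$)
$\left(8466 + a{\left(J{\left(3 + 5 \right)} \right)}\right) \left(-1440 - -42420\right) = \left(8466 - 191\right) \left(-1440 - -42420\right) = 8275 \left(-1440 + 42420\right) = 8275 \cdot 40980 = 339109500$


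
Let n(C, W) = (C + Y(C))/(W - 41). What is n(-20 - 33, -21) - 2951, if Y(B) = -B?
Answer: -2951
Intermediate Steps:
n(C, W) = 0 (n(C, W) = (C - C)/(W - 41) = 0/(-41 + W) = 0)
n(-20 - 33, -21) - 2951 = 0 - 2951 = -2951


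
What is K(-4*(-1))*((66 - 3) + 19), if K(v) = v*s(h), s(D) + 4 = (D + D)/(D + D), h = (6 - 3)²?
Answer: -984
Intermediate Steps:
h = 9 (h = 3² = 9)
s(D) = -3 (s(D) = -4 + (D + D)/(D + D) = -4 + (2*D)/((2*D)) = -4 + (2*D)*(1/(2*D)) = -4 + 1 = -3)
K(v) = -3*v (K(v) = v*(-3) = -3*v)
K(-4*(-1))*((66 - 3) + 19) = (-(-12)*(-1))*((66 - 3) + 19) = (-3*4)*(63 + 19) = -12*82 = -984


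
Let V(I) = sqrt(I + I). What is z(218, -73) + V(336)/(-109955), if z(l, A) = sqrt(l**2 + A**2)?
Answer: sqrt(52853) - 4*sqrt(42)/109955 ≈ 229.90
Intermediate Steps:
V(I) = sqrt(2)*sqrt(I) (V(I) = sqrt(2*I) = sqrt(2)*sqrt(I))
z(l, A) = sqrt(A**2 + l**2)
z(218, -73) + V(336)/(-109955) = sqrt((-73)**2 + 218**2) + (sqrt(2)*sqrt(336))/(-109955) = sqrt(5329 + 47524) + (sqrt(2)*(4*sqrt(21)))*(-1/109955) = sqrt(52853) + (4*sqrt(42))*(-1/109955) = sqrt(52853) - 4*sqrt(42)/109955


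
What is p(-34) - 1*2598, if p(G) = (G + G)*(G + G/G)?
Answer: -354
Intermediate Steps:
p(G) = 2*G*(1 + G) (p(G) = (2*G)*(G + 1) = (2*G)*(1 + G) = 2*G*(1 + G))
p(-34) - 1*2598 = 2*(-34)*(1 - 34) - 1*2598 = 2*(-34)*(-33) - 2598 = 2244 - 2598 = -354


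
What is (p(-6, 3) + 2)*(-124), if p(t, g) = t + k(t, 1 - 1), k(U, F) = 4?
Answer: 0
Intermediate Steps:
p(t, g) = 4 + t (p(t, g) = t + 4 = 4 + t)
(p(-6, 3) + 2)*(-124) = ((4 - 6) + 2)*(-124) = (-2 + 2)*(-124) = 0*(-124) = 0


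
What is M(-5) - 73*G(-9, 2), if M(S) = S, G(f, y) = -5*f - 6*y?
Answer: -2414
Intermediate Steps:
G(f, y) = -6*y - 5*f
M(-5) - 73*G(-9, 2) = -5 - 73*(-6*2 - 5*(-9)) = -5 - 73*(-12 + 45) = -5 - 73*33 = -5 - 2409 = -2414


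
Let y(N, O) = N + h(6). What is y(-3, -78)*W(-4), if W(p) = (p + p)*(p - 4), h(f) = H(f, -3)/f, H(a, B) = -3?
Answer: -224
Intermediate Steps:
h(f) = -3/f
W(p) = 2*p*(-4 + p) (W(p) = (2*p)*(-4 + p) = 2*p*(-4 + p))
y(N, O) = -½ + N (y(N, O) = N - 3/6 = N - 3*⅙ = N - ½ = -½ + N)
y(-3, -78)*W(-4) = (-½ - 3)*(2*(-4)*(-4 - 4)) = -7*(-4)*(-8) = -7/2*64 = -224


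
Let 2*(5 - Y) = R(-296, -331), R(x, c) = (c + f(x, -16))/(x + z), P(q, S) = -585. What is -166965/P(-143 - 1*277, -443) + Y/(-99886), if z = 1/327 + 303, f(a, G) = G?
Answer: 5092180963889/17841637320 ≈ 285.41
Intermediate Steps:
z = 99082/327 (z = 1/327 + 303 = 99082/327 ≈ 303.00)
R(x, c) = (-16 + c)/(99082/327 + x) (R(x, c) = (c - 16)/(x + 99082/327) = (-16 + c)/(99082/327 + x))
Y = 136369/4580 (Y = 5 - 327*(-16 - 331)/(2*(99082 + 327*(-296))) = 5 - 327*(-347)/(2*(99082 - 96792)) = 5 - 327*(-347)/(2*2290) = 5 - ½*(-113469/2290) = 5 + 113469/4580 = 136369/4580 ≈ 29.775)
-166965/P(-143 - 1*277, -443) + Y/(-99886) = -166965/(-585) + (136369/4580)/(-99886) = -166965*(-1/585) + (136369/4580)*(-1/99886) = 11131/39 - 136369/457477880 = 5092180963889/17841637320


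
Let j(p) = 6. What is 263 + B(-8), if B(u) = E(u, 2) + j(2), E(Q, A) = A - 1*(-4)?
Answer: 275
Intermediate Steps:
E(Q, A) = 4 + A (E(Q, A) = A + 4 = 4 + A)
B(u) = 12 (B(u) = (4 + 2) + 6 = 6 + 6 = 12)
263 + B(-8) = 263 + 12 = 275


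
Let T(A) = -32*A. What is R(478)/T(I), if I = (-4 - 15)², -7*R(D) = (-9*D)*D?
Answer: -514089/20216 ≈ -25.430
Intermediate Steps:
R(D) = 9*D²/7 (R(D) = -(-9*D)*D/7 = -(-9)*D²/7 = 9*D²/7)
I = 361 (I = (-19)² = 361)
R(478)/T(I) = ((9/7)*478²)/((-32*361)) = ((9/7)*228484)/(-11552) = (2056356/7)*(-1/11552) = -514089/20216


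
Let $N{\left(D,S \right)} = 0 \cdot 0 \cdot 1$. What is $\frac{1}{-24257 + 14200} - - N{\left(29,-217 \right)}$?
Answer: $- \frac{1}{10057} \approx -9.9433 \cdot 10^{-5}$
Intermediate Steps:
$N{\left(D,S \right)} = 0$ ($N{\left(D,S \right)} = 0 \cdot 1 = 0$)
$\frac{1}{-24257 + 14200} - - N{\left(29,-217 \right)} = \frac{1}{-24257 + 14200} - \left(-1\right) 0 = \frac{1}{-10057} - 0 = - \frac{1}{10057} + 0 = - \frac{1}{10057}$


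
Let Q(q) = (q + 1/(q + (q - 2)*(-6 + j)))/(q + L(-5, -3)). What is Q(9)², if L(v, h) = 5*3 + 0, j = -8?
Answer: 10000/71289 ≈ 0.14027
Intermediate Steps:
L(v, h) = 15 (L(v, h) = 15 + 0 = 15)
Q(q) = (q + 1/(28 - 13*q))/(15 + q) (Q(q) = (q + 1/(q + (q - 2)*(-6 - 8)))/(q + 15) = (q + 1/(q + (-2 + q)*(-14)))/(15 + q) = (q + 1/(q + (28 - 14*q)))/(15 + q) = (q + 1/(28 - 13*q))/(15 + q))
Q(9)² = ((-1 - 28*9 + 13*9²)/(-420 + 13*9² + 167*9))² = ((-1 - 252 + 13*81)/(-420 + 13*81 + 1503))² = ((-1 - 252 + 1053)/(-420 + 1053 + 1503))² = (800/2136)² = ((1/2136)*800)² = (100/267)² = 10000/71289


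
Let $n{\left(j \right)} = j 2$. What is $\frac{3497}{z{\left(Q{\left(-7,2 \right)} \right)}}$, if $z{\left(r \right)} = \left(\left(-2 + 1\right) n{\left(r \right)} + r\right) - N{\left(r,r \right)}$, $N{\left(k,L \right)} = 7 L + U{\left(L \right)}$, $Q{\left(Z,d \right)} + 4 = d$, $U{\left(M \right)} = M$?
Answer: $\frac{3497}{18} \approx 194.28$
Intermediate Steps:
$Q{\left(Z,d \right)} = -4 + d$
$N{\left(k,L \right)} = 8 L$ ($N{\left(k,L \right)} = 7 L + L = 8 L$)
$n{\left(j \right)} = 2 j$
$z{\left(r \right)} = - 9 r$ ($z{\left(r \right)} = \left(\left(-2 + 1\right) 2 r + r\right) - 8 r = \left(- 2 r + r\right) - 8 r = - r - 8 r = - 9 r$)
$\frac{3497}{z{\left(Q{\left(-7,2 \right)} \right)}} = \frac{3497}{\left(-9\right) \left(-4 + 2\right)} = \frac{3497}{\left(-9\right) \left(-2\right)} = \frac{3497}{18}$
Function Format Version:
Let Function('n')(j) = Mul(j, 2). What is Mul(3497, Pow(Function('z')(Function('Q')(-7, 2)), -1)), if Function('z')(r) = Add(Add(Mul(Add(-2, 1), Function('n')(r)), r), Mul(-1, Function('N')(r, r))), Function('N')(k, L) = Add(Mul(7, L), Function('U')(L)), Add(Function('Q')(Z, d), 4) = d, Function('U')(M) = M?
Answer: Rational(3497, 18) ≈ 194.28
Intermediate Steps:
Function('Q')(Z, d) = Add(-4, d)
Function('N')(k, L) = Mul(8, L) (Function('N')(k, L) = Add(Mul(7, L), L) = Mul(8, L))
Function('n')(j) = Mul(2, j)
Function('z')(r) = Mul(-9, r) (Function('z')(r) = Add(Add(Mul(Add(-2, 1), Mul(2, r)), r), Mul(-1, Mul(8, r))) = Add(Add(Mul(-1, Mul(2, r)), r), Mul(-8, r)) = Add(Add(Mul(-2, r), r), Mul(-8, r)) = Add(Mul(-1, r), Mul(-8, r)) = Mul(-9, r))
Mul(3497, Pow(Function('z')(Function('Q')(-7, 2)), -1)) = Mul(3497, Pow(Mul(-9, Add(-4, 2)), -1)) = Mul(3497, Pow(Mul(-9, -2), -1)) = Mul(3497, Pow(18, -1)) = Mul(3497, Rational(1, 18)) = Rational(3497, 18)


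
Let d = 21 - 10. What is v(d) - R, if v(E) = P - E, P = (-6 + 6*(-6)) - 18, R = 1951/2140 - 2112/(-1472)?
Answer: -3610113/49220 ≈ -73.346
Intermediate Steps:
d = 11
R = 115493/49220 (R = 1951*(1/2140) - 2112*(-1/1472) = 1951/2140 + 33/23 = 115493/49220 ≈ 2.3465)
P = -60 (P = (-6 - 36) - 18 = -42 - 18 = -60)
v(E) = -60 - E
v(d) - R = (-60 - 1*11) - 1*115493/49220 = (-60 - 11) - 115493/49220 = -71 - 115493/49220 = -3610113/49220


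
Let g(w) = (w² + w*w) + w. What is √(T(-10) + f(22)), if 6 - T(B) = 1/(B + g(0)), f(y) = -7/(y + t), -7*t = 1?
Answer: √1503310/510 ≈ 2.4041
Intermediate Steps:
t = -⅐ (t = -⅐*1 = -⅐ ≈ -0.14286)
g(w) = w + 2*w² (g(w) = (w² + w²) + w = 2*w² + w = w + 2*w²)
f(y) = -7/(-⅐ + y) (f(y) = -7/(y - ⅐) = -7/(-⅐ + y))
T(B) = 6 - 1/B (T(B) = 6 - 1/(B + 0*(1 + 2*0)) = 6 - 1/(B + 0*(1 + 0)) = 6 - 1/(B + 0*1) = 6 - 1/(B + 0) = 6 - 1/B)
√(T(-10) + f(22)) = √((6 - 1/(-10)) - 49/(-1 + 7*22)) = √((6 - 1*(-⅒)) - 49/(-1 + 154)) = √((6 + ⅒) - 49/153) = √(61/10 - 49*1/153) = √(61/10 - 49/153) = √(8843/1530) = √1503310/510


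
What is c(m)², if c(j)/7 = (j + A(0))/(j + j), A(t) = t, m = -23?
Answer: 49/4 ≈ 12.250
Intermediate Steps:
c(j) = 7/2 (c(j) = 7*((j + 0)/(j + j)) = 7*(j/((2*j))) = 7*(j*(1/(2*j))) = 7*(½) = 7/2)
c(m)² = (7/2)² = 49/4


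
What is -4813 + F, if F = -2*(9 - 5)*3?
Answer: -4837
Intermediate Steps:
F = -24 (F = -8*3 = -2*12 = -24)
-4813 + F = -4813 - 24 = -4837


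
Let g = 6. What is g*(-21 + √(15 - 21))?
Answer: -126 + 6*I*√6 ≈ -126.0 + 14.697*I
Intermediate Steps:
g*(-21 + √(15 - 21)) = 6*(-21 + √(15 - 21)) = 6*(-21 + √(-6)) = 6*(-21 + I*√6) = -126 + 6*I*√6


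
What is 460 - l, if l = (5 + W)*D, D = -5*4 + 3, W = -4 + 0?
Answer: 477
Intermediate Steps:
W = -4
D = -17 (D = -20 + 3 = -17)
l = -17 (l = (5 - 4)*(-17) = 1*(-17) = -17)
460 - l = 460 - 1*(-17) = 460 + 17 = 477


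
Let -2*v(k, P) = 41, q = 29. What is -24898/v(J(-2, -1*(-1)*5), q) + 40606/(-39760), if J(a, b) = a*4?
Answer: 989112057/815080 ≈ 1213.5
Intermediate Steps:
J(a, b) = 4*a
v(k, P) = -41/2 (v(k, P) = -½*41 = -41/2)
-24898/v(J(-2, -1*(-1)*5), q) + 40606/(-39760) = -24898/(-41/2) + 40606/(-39760) = -24898*(-2/41) + 40606*(-1/39760) = 49796/41 - 20303/19880 = 989112057/815080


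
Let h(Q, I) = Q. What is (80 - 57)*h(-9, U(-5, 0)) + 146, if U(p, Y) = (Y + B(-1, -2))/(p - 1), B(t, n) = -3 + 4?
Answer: -61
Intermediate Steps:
B(t, n) = 1
U(p, Y) = (1 + Y)/(-1 + p) (U(p, Y) = (Y + 1)/(p - 1) = (1 + Y)/(-1 + p))
(80 - 57)*h(-9, U(-5, 0)) + 146 = (80 - 57)*(-9) + 146 = 23*(-9) + 146 = -207 + 146 = -61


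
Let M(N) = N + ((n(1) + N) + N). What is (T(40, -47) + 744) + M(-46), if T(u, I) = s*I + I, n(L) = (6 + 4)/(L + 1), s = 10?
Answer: 94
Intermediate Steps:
n(L) = 10/(1 + L)
T(u, I) = 11*I (T(u, I) = 10*I + I = 11*I)
M(N) = 5 + 3*N (M(N) = N + ((10/(1 + 1) + N) + N) = N + ((10/2 + N) + N) = N + ((10*(1/2) + N) + N) = N + ((5 + N) + N) = N + (5 + 2*N) = 5 + 3*N)
(T(40, -47) + 744) + M(-46) = (11*(-47) + 744) + (5 + 3*(-46)) = (-517 + 744) + (5 - 138) = 227 - 133 = 94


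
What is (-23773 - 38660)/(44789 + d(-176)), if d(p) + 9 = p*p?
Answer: -20811/25252 ≈ -0.82413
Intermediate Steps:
d(p) = -9 + p² (d(p) = -9 + p*p = -9 + p²)
(-23773 - 38660)/(44789 + d(-176)) = (-23773 - 38660)/(44789 + (-9 + (-176)²)) = -62433/(44789 + (-9 + 30976)) = -62433/(44789 + 30967) = -62433/75756 = -62433*1/75756 = -20811/25252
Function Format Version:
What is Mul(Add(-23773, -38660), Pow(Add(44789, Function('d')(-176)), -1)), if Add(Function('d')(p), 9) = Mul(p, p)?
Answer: Rational(-20811, 25252) ≈ -0.82413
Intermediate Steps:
Function('d')(p) = Add(-9, Pow(p, 2)) (Function('d')(p) = Add(-9, Mul(p, p)) = Add(-9, Pow(p, 2)))
Mul(Add(-23773, -38660), Pow(Add(44789, Function('d')(-176)), -1)) = Mul(Add(-23773, -38660), Pow(Add(44789, Add(-9, Pow(-176, 2))), -1)) = Mul(-62433, Pow(Add(44789, Add(-9, 30976)), -1)) = Mul(-62433, Pow(Add(44789, 30967), -1)) = Mul(-62433, Pow(75756, -1)) = Mul(-62433, Rational(1, 75756)) = Rational(-20811, 25252)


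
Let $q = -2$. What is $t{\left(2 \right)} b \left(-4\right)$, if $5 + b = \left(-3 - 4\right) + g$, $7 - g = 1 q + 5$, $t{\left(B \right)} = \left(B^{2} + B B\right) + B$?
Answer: $320$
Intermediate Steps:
$t{\left(B \right)} = B + 2 B^{2}$ ($t{\left(B \right)} = \left(B^{2} + B^{2}\right) + B = 2 B^{2} + B = B + 2 B^{2}$)
$g = 4$ ($g = 7 - \left(1 \left(-2\right) + 5\right) = 7 - \left(-2 + 5\right) = 7 - 3 = 4$)
$b = -8$ ($b = -5 + \left(\left(-3 - 4\right) + 4\right) = -5 + \left(-7 + 4\right) = -5 - 3 = -8$)
$t{\left(2 \right)} b \left(-4\right) = 2 \left(1 + 2 \cdot 2\right) \left(-8\right) \left(-4\right) = 2 \left(1 + 4\right) \left(-8\right) \left(-4\right) = 2 \cdot 5 \left(-8\right) \left(-4\right) = 10 \left(-8\right) \left(-4\right) = \left(-80\right) \left(-4\right) = 320$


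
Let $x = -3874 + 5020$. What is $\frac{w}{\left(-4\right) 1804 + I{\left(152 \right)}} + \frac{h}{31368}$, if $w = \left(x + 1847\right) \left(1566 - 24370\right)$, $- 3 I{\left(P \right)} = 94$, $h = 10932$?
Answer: $\frac{267627454093}{28416794} \approx 9417.9$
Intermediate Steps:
$I{\left(P \right)} = - \frac{94}{3}$ ($I{\left(P \right)} = \left(- \frac{1}{3}\right) 94 = - \frac{94}{3}$)
$x = 1146$
$w = -68252372$ ($w = \left(1146 + 1847\right) \left(1566 - 24370\right) = 2993 \left(-22804\right) = -68252372$)
$\frac{w}{\left(-4\right) 1804 + I{\left(152 \right)}} + \frac{h}{31368} = - \frac{68252372}{\left(-4\right) 1804 - \frac{94}{3}} + \frac{10932}{31368} = - \frac{68252372}{-7216 - \frac{94}{3}} + 10932 \cdot \frac{1}{31368} = - \frac{68252372}{- \frac{21742}{3}} + \frac{911}{2614} = \left(-68252372\right) \left(- \frac{3}{21742}\right) + \frac{911}{2614} = \frac{102378558}{10871} + \frac{911}{2614} = \frac{267627454093}{28416794}$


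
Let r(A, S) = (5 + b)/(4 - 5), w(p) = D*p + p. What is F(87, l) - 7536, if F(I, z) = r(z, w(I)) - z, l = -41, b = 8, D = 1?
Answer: -7508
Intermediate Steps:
w(p) = 2*p (w(p) = 1*p + p = p + p = 2*p)
r(A, S) = -13 (r(A, S) = (5 + 8)/(4 - 5) = 13/(-1) = 13*(-1) = -13)
F(I, z) = -13 - z
F(87, l) - 7536 = (-13 - 1*(-41)) - 7536 = (-13 + 41) - 7536 = 28 - 7536 = -7508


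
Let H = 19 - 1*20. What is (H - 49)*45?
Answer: -2250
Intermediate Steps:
H = -1 (H = 19 - 20 = -1)
(H - 49)*45 = (-1 - 49)*45 = -50*45 = -2250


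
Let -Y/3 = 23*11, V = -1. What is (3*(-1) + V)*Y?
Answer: 3036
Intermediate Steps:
Y = -759 (Y = -69*11 = -3*253 = -759)
(3*(-1) + V)*Y = (3*(-1) - 1)*(-759) = (-3 - 1)*(-759) = -4*(-759) = 3036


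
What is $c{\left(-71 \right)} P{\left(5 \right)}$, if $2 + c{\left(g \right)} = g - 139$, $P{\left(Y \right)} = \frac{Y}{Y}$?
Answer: $-212$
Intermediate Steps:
$P{\left(Y \right)} = 1$
$c{\left(g \right)} = -141 + g$ ($c{\left(g \right)} = -2 + \left(g - 139\right) = -2 + \left(-139 + g\right) = -141 + g$)
$c{\left(-71 \right)} P{\left(5 \right)} = \left(-141 - 71\right) 1 = \left(-212\right) 1 = -212$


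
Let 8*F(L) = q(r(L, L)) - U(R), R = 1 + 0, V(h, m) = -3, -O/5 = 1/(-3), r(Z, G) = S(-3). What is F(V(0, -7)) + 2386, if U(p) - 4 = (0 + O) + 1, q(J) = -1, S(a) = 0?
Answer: 57241/24 ≈ 2385.0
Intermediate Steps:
r(Z, G) = 0
O = 5/3 (O = -5/(-3) = -5*(-⅓) = 5/3 ≈ 1.6667)
R = 1
U(p) = 20/3 (U(p) = 4 + ((0 + 5/3) + 1) = 4 + (5/3 + 1) = 4 + 8/3 = 20/3)
F(L) = -23/24 (F(L) = (-1 - 1*20/3)/8 = (-1 - 20/3)/8 = (⅛)*(-23/3) = -23/24)
F(V(0, -7)) + 2386 = -23/24 + 2386 = 57241/24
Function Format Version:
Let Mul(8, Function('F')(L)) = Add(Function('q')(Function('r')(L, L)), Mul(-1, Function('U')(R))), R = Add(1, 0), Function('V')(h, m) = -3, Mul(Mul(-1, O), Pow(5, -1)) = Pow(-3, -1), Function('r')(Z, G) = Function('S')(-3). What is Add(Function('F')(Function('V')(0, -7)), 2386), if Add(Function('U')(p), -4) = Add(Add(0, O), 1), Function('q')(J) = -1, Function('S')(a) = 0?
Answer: Rational(57241, 24) ≈ 2385.0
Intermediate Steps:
Function('r')(Z, G) = 0
O = Rational(5, 3) (O = Mul(-5, Pow(-3, -1)) = Mul(-5, Rational(-1, 3)) = Rational(5, 3) ≈ 1.6667)
R = 1
Function('U')(p) = Rational(20, 3) (Function('U')(p) = Add(4, Add(Add(0, Rational(5, 3)), 1)) = Add(4, Add(Rational(5, 3), 1)) = Add(4, Rational(8, 3)) = Rational(20, 3))
Function('F')(L) = Rational(-23, 24) (Function('F')(L) = Mul(Rational(1, 8), Add(-1, Mul(-1, Rational(20, 3)))) = Mul(Rational(1, 8), Add(-1, Rational(-20, 3))) = Mul(Rational(1, 8), Rational(-23, 3)) = Rational(-23, 24))
Add(Function('F')(Function('V')(0, -7)), 2386) = Add(Rational(-23, 24), 2386) = Rational(57241, 24)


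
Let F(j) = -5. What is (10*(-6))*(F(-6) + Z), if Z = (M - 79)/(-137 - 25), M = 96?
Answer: 8270/27 ≈ 306.30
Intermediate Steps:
Z = -17/162 (Z = (96 - 79)/(-137 - 25) = 17/(-162) = 17*(-1/162) = -17/162 ≈ -0.10494)
(10*(-6))*(F(-6) + Z) = (10*(-6))*(-5 - 17/162) = -60*(-827/162) = 8270/27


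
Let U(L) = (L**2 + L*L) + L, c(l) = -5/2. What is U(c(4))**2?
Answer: 100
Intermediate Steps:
c(l) = -5/2 (c(l) = -5*1/2 = -5/2)
U(L) = L + 2*L**2 (U(L) = (L**2 + L**2) + L = 2*L**2 + L = L + 2*L**2)
U(c(4))**2 = (-5*(1 + 2*(-5/2))/2)**2 = (-5*(1 - 5)/2)**2 = (-5/2*(-4))**2 = 10**2 = 100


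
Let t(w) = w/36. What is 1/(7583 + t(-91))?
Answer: 36/272897 ≈ 0.00013192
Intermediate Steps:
t(w) = w/36 (t(w) = w*(1/36) = w/36)
1/(7583 + t(-91)) = 1/(7583 + (1/36)*(-91)) = 1/(7583 - 91/36) = 1/(272897/36) = 36/272897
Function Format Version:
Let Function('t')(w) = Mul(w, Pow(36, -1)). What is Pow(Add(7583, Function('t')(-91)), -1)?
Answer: Rational(36, 272897) ≈ 0.00013192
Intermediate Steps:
Function('t')(w) = Mul(Rational(1, 36), w) (Function('t')(w) = Mul(w, Rational(1, 36)) = Mul(Rational(1, 36), w))
Pow(Add(7583, Function('t')(-91)), -1) = Pow(Add(7583, Mul(Rational(1, 36), -91)), -1) = Pow(Add(7583, Rational(-91, 36)), -1) = Pow(Rational(272897, 36), -1) = Rational(36, 272897)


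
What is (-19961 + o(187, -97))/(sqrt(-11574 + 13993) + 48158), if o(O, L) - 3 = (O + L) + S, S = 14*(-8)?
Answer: -64146456/154612703 + 1332*sqrt(2419)/154612703 ≈ -0.41446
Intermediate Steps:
S = -112
o(O, L) = -109 + L + O (o(O, L) = 3 + ((O + L) - 112) = 3 + ((L + O) - 112) = 3 + (-112 + L + O) = -109 + L + O)
(-19961 + o(187, -97))/(sqrt(-11574 + 13993) + 48158) = (-19961 + (-109 - 97 + 187))/(sqrt(-11574 + 13993) + 48158) = (-19961 - 19)/(sqrt(2419) + 48158) = -19980/(48158 + sqrt(2419))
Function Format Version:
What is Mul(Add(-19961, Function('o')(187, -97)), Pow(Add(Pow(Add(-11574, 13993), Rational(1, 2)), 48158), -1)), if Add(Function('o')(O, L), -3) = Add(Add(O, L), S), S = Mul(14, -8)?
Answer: Add(Rational(-64146456, 154612703), Mul(Rational(1332, 154612703), Pow(2419, Rational(1, 2)))) ≈ -0.41446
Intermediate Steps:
S = -112
Function('o')(O, L) = Add(-109, L, O) (Function('o')(O, L) = Add(3, Add(Add(O, L), -112)) = Add(3, Add(Add(L, O), -112)) = Add(3, Add(-112, L, O)) = Add(-109, L, O))
Mul(Add(-19961, Function('o')(187, -97)), Pow(Add(Pow(Add(-11574, 13993), Rational(1, 2)), 48158), -1)) = Mul(Add(-19961, Add(-109, -97, 187)), Pow(Add(Pow(Add(-11574, 13993), Rational(1, 2)), 48158), -1)) = Mul(Add(-19961, -19), Pow(Add(Pow(2419, Rational(1, 2)), 48158), -1)) = Mul(-19980, Pow(Add(48158, Pow(2419, Rational(1, 2))), -1))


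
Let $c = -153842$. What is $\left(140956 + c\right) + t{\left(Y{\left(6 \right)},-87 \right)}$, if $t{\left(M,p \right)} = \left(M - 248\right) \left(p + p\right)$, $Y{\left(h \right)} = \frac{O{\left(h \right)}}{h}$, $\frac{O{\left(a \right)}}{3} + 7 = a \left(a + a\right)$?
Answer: $24611$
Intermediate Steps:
$O{\left(a \right)} = -21 + 6 a^{2}$ ($O{\left(a \right)} = -21 + 3 a \left(a + a\right) = -21 + 3 a 2 a = -21 + 3 \cdot 2 a^{2} = -21 + 6 a^{2}$)
$Y{\left(h \right)} = \frac{-21 + 6 h^{2}}{h}$
$t{\left(M,p \right)} = 2 p \left(-248 + M\right)$ ($t{\left(M,p \right)} = \left(-248 + M\right) 2 p = 2 p \left(-248 + M\right)$)
$\left(140956 + c\right) + t{\left(Y{\left(6 \right)},-87 \right)} = \left(140956 - 153842\right) + 2 \left(-87\right) \left(-248 + \left(- \frac{21}{6} + 6 \cdot 6\right)\right) = -12886 + 2 \left(-87\right) \left(-248 + \left(\left(-21\right) \frac{1}{6} + 36\right)\right) = -12886 + 2 \left(-87\right) \left(-248 + \left(- \frac{7}{2} + 36\right)\right) = -12886 + 2 \left(-87\right) \left(-248 + \frac{65}{2}\right) = -12886 + 2 \left(-87\right) \left(- \frac{431}{2}\right) = -12886 + 37497 = 24611$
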